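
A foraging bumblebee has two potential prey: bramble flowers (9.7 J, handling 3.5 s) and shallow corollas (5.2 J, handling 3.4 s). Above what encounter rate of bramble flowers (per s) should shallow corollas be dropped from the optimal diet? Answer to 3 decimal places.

0.352 per s

Drop shallow corollas once their profitability E₂/h₂ falls below the rate achievable on bramble flowers alone: E₂/h₂ = λE₁/(1 + λh₁).
Solve for λ: λE₁h₂ = E₂(1 + λh₁) → λ(E₁h₂ − E₂h₁) = E₂ → λ = E₂/(E₁h₂ − E₂h₁).
λ = 5.2/(9.7×3.4 − 5.2×3.5) = 5.2/14.78 = 0.3518 per s.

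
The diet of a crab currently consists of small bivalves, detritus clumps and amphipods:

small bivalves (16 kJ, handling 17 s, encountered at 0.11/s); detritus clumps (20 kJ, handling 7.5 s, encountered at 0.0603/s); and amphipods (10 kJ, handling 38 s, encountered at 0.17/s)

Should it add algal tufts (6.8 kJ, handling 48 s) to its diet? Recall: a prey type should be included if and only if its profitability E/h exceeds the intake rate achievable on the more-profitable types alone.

No

Intake rate on the current diet: R = (0.11×16 + 0.0603×20 + 0.17×10) / (1 + 0.11×17 + 0.0603×7.5 + 0.17×38) = 4.666/9.782 = 0.477 kJ/s.
Profitability of algal tufts: 6.8/48 = 0.1417 kJ/s.
0.1417 < 0.477, so adding algal tufts would lower the average — exclude it.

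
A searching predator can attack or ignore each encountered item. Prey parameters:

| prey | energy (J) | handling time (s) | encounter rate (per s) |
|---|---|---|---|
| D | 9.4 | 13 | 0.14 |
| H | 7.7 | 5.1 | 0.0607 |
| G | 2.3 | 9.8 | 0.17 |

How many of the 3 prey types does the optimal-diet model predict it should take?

Rank by E/h (J/s): H 1.51, D 0.723, G 0.235. Include each in turn until the next type's E/h falls below the running intake rate.
Rate on top 1: 0.3569. D: 0.723 > 0.3569 → include.
Rate on top 2: 0.5699. G: 0.235 < 0.5699 → exclude; stop.
Optimal diet: H, D — 2 of 3 types.

2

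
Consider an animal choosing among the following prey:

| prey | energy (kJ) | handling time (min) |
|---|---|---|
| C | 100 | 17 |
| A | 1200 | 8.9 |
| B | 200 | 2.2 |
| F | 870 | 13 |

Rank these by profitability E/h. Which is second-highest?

B

In descending order of E/h:
A: 1200/8.9 = 135 kJ/min
B: 200/2.2 = 90.9 kJ/min
F: 870/13 = 66.9 kJ/min
C: 100/17 = 5.88 kJ/min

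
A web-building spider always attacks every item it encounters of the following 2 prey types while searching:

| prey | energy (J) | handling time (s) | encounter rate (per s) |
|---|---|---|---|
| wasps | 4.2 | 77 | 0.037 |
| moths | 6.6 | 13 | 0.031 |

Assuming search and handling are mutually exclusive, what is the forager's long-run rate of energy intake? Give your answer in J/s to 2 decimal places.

0.08 J/s

R = Σλ_iE_i / (1 + Σλ_ih_i)
Numerator: 0.037×4.2 + 0.031×6.6 = 0.36
Denominator: 1 + 0.037×77 + 0.031×13 = 4.252
R = 0.36/4.252 = 0.08467 J/s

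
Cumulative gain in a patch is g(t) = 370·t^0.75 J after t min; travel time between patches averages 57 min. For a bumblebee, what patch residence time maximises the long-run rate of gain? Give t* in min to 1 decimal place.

171.0 min

Optimal t* satisfies g'(t*) = g(t*)/(T + t*).
g'(t) = 0.75·370·t^-0.25. Setting 0.75·370·t^-0.25 = 370·t^0.75/(57+t) gives 0.75(57+t) = t, so 0.25·t = 0.75×57.
t* = 0.75×57/0.25 = 171 min.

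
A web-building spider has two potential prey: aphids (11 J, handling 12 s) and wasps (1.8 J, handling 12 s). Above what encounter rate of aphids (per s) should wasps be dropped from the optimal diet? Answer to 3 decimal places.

Drop wasps once their profitability E₂/h₂ falls below the rate achievable on aphids alone: E₂/h₂ = λE₁/(1 + λh₁).
Solve for λ: λE₁h₂ = E₂(1 + λh₁) → λ(E₁h₂ − E₂h₁) = E₂ → λ = E₂/(E₁h₂ − E₂h₁).
λ = 1.8/(11×12 − 1.8×12) = 1.8/110.4 = 0.0163 per s.

0.016 per s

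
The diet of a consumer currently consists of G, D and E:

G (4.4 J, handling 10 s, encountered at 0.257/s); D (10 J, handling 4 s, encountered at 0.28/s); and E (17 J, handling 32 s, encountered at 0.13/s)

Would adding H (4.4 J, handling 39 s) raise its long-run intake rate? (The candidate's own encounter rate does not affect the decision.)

No

On G, D and E alone, R = ΣλE/(1+Σλh) = 6.141/8.85 = 0.6939 J/s.
Profitability of H: 4.4/39 = 0.1128 J/s.
Since 0.1128 < R, time spent handling H is better spent searching.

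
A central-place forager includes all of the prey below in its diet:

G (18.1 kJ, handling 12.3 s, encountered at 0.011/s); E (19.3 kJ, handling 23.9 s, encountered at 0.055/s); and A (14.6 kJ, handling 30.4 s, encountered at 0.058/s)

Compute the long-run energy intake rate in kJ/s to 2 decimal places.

0.50 kJ/s

R = Σλ_iE_i / (1 + Σλ_ih_i)
Numerator: 0.011×18.1 + 0.055×19.3 + 0.058×14.6 = 2.107
Denominator: 1 + 0.011×12.3 + 0.055×23.9 + 0.058×30.4 = 4.213
R = 2.107/4.213 = 0.5002 kJ/s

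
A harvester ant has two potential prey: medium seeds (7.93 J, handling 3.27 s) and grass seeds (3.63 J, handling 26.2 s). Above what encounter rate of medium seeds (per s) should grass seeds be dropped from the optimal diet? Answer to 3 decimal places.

The zero-one rule: include grass seeds iff E₂/h₂ > λE₁/(1+λh₁). Equality gives the switch point.
λE₁h₂ = E₂ + λE₂h₁ ⇒ λ = E₂/(E₁h₂ − E₂h₁) = 3.63/(207.8 − 11.87) = 0.01853 per s.

0.019 per s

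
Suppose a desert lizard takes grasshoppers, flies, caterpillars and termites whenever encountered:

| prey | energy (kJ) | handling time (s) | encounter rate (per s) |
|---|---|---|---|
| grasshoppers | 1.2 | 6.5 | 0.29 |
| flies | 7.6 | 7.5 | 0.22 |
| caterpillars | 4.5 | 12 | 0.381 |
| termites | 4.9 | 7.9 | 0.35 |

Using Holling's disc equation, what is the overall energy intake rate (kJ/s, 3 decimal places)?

Energy encountered per unit search time: 0.29×1.2 + 0.22×7.6 + 0.381×4.5 + 0.35×4.9 = 5.45 kJ/s.
Handling time per unit search time: 0.29×6.5 + 0.22×7.5 + 0.381×12 + 0.35×7.9 = 10.87.
Rate = 5.45/(1 + 10.87) = 0.459 kJ/s.

0.459 kJ/s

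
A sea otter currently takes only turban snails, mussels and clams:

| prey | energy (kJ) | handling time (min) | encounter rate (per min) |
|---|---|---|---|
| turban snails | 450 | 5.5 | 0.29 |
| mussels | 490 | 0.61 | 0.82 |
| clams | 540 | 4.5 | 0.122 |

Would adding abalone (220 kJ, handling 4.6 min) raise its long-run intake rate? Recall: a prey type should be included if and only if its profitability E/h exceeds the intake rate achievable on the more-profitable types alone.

Current rate: (0.29×450 + 0.82×490 + 0.122×540)/(1 + 0.29×5.5 + 0.82×0.61 + 0.122×4.5) = 164.1 kJ/min.
abalone: E/h = 220/4.6 = 47.83 kJ/min.
47.83 < 164.1, so adding abalone would lower the average — exclude it.

No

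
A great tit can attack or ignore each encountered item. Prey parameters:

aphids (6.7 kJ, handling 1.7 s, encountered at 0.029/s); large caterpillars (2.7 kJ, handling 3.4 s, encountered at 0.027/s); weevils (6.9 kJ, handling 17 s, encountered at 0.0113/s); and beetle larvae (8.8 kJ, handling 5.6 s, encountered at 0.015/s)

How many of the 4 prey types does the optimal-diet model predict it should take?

E/h in descending order: aphids 3.94, beetle larvae 1.57, large caterpillars 0.794, weevils 0.406 kJ/s. The optimal diet is the largest prefix of this list for which every included type satisfies E_i/h_i > R on the types above it.
Rate on top 1: 0.1852. beetle larvae: 1.57 > 0.1852 → include.
Rate on top 2: 0.2879. large caterpillars: 0.794 > 0.2879 → include.
Rate on top 3: 0.3259. weevils: 0.406 > 0.3259 → include.
Optimal diet: aphids, beetle larvae, large caterpillars, weevils — 4 of 4 types.

4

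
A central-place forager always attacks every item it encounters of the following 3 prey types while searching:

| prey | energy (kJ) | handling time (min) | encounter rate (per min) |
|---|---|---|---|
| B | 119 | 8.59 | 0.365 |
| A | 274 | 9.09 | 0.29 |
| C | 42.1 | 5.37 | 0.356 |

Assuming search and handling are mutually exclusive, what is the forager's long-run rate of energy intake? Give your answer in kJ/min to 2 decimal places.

15.88 kJ/min

R = Σλ_iE_i / (1 + Σλ_ih_i)
Numerator: 0.365×119 + 0.29×274 + 0.356×42.1 = 137.9
Denominator: 1 + 0.365×8.59 + 0.29×9.09 + 0.356×5.37 = 8.683
R = 137.9/8.683 = 15.88 kJ/min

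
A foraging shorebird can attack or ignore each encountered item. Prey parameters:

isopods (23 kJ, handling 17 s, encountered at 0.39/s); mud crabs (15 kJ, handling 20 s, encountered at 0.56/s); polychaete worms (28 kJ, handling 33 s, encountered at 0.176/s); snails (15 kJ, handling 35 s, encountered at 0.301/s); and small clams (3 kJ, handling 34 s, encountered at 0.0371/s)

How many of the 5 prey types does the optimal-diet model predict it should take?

1

E/h in descending order: isopods 1.35, polychaete worms 0.848, mud crabs 0.75, snails 0.429, small clams 0.0882 kJ/s. The optimal diet is the largest prefix of this list for which every included type satisfies E_i/h_i > R on the types above it.
Rate on top 1: 1.176. polychaete worms: 0.848 < 1.176 → exclude; stop.
Optimal diet: isopods — 1 of 5 types.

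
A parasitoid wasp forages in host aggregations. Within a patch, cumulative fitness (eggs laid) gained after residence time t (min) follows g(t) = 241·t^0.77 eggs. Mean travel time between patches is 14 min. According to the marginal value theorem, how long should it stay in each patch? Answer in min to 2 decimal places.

By the marginal value theorem, leave when the instantaneous gain rate g'(t) equals the habitat-wide average g(t)/(T + t).
g'(t) = 0.77·241·t^-0.23. Setting 0.77·241·t^-0.23 = 241·t^0.77/(14+t) gives 0.77(14+t) = t, so 0.23·t = 0.77×14.
t* = 0.77×14/0.23 = 46.87 min.

46.87 min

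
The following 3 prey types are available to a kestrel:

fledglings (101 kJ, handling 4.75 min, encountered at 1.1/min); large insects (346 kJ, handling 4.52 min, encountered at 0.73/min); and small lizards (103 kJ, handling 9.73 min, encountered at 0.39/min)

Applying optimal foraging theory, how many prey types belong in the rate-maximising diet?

1

E/h in descending order: large insects 76.5, fledglings 21.3, small lizards 10.6 kJ/min. The optimal diet is the largest prefix of this list for which every included type satisfies E_i/h_i > R on the types above it.
Rate on top 1: 58.74. fledglings: 21.3 < 58.74 → exclude; stop.
Optimal diet: large insects — 1 of 3 types.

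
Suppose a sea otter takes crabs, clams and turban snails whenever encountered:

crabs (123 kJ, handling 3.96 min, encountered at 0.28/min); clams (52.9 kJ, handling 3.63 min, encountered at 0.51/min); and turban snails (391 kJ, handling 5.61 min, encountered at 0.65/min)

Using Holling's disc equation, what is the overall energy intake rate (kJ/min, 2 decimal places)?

41.49 kJ/min

Energy encountered per unit search time: 0.28×123 + 0.51×52.9 + 0.65×391 = 315.6 kJ/min.
Handling time per unit search time: 0.28×3.96 + 0.51×3.63 + 0.65×5.61 = 6.607.
Rate = 315.6/(1 + 6.607) = 41.49 kJ/min.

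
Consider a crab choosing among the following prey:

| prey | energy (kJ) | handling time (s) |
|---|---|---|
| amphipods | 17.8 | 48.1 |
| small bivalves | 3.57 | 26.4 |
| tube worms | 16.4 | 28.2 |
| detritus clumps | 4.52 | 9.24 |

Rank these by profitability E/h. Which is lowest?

small bivalves

In descending order of E/h:
tube worms: 16.4/28.2 = 0.582 kJ/s
detritus clumps: 4.52/9.24 = 0.489 kJ/s
amphipods: 17.8/48.1 = 0.37 kJ/s
small bivalves: 3.57/26.4 = 0.135 kJ/s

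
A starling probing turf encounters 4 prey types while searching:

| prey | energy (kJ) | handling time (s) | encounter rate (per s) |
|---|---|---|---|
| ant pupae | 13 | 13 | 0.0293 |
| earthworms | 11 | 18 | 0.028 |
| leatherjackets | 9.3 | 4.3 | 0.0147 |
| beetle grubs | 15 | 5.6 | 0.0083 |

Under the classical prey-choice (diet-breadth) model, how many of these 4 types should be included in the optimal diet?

Rank by E/h (kJ/s): beetle grubs 2.68, leatherjackets 2.16, ant pupae 1, earthworms 0.611. Include each in turn until the next type's E/h falls below the running intake rate.
Rate on top 1: 0.119. leatherjackets: 2.16 > 0.119 → include.
Rate on top 2: 0.2354. ant pupae: 1 > 0.2354 → include.
Rate on top 3: 0.4308. earthworms: 0.611 > 0.4308 → include.
Optimal diet: beetle grubs, leatherjackets, ant pupae, earthworms — 4 of 4 types.

4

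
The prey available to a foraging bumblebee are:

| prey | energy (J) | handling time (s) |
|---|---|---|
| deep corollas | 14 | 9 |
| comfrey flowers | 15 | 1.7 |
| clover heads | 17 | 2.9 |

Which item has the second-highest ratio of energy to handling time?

clover heads

In descending order of E/h:
comfrey flowers: 15/1.7 = 8.82 J/s
clover heads: 17/2.9 = 5.86 J/s
deep corollas: 14/9 = 1.56 J/s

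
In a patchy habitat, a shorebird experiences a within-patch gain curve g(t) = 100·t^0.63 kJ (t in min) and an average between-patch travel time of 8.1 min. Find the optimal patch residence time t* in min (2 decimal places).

13.79 min

Maximise g(t)/(T+t): set derivative to zero → g'(t)(T+t) = g(t).
g'(t) = 0.63·100·t^-0.37. Setting 0.63·100·t^-0.37 = 100·t^0.63/(8.1+t) gives 0.63(8.1+t) = t, so 0.37·t = 0.63×8.1.
t* = 0.63×8.1/0.37 = 13.79 min.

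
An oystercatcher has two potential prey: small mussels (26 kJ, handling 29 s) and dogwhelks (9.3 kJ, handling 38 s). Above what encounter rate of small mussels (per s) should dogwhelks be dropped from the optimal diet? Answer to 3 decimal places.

The zero-one rule: include dogwhelks iff E₂/h₂ > λE₁/(1+λh₁). Equality gives the switch point.
λE₁h₂ = E₂ + λE₂h₁ ⇒ λ = E₂/(E₁h₂ − E₂h₁) = 9.3/(988 − 269.7) = 0.01295 per s.

0.013 per s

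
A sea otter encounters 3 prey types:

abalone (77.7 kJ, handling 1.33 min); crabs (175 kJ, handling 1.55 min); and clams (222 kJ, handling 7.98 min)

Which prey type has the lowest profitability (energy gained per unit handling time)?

Profitability E/h (kJ/min): abalone = 77.7/1.33 = 58.4, crabs = 175/1.55 = 113, clams = 222/7.98 = 27.8.
Ranked: crabs > abalone > clams.

clams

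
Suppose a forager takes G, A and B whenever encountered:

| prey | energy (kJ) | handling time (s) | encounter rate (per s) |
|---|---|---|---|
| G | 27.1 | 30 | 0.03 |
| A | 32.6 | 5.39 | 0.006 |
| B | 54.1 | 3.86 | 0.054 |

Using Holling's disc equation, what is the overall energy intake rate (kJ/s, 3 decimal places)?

1.836 kJ/s

R = Σλ_iE_i / (1 + Σλ_ih_i)
Numerator: 0.03×27.1 + 0.006×32.6 + 0.054×54.1 = 3.93
Denominator: 1 + 0.03×30 + 0.006×5.39 + 0.054×3.86 = 2.141
R = 3.93/2.141 = 1.836 kJ/s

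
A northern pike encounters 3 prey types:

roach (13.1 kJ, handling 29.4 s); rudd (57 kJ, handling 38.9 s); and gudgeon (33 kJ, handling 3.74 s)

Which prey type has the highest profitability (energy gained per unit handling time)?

In descending order of E/h:
gudgeon: 33/3.74 = 8.82 kJ/s
rudd: 57/38.9 = 1.47 kJ/s
roach: 13.1/29.4 = 0.446 kJ/s

gudgeon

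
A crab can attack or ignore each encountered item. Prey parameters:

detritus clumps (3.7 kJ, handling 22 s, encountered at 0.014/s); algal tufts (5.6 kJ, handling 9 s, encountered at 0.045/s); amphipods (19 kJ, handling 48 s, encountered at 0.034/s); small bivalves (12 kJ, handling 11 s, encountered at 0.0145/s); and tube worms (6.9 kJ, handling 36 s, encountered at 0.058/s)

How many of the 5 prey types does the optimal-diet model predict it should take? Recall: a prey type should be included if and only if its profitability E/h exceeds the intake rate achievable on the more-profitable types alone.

3

Profitabilities (E/h, kJ/s): small bivalves 1.09, algal tufts 0.622, amphipods 0.396, tube worms 0.192, detritus clumps 0.168. Add prey in this order while the next type's profitability exceeds the intake rate on those already taken.
Rate on top 1: 0.1501. algal tufts: 0.622 > 0.1501 → include.
Rate on top 2: 0.2723. amphipods: 0.396 > 0.2723 → include.
Rate on top 3: 0.3354. tube worms: 0.192 < 0.3354 → exclude; stop.
Optimal diet: small bivalves, algal tufts, amphipods — 3 of 5 types.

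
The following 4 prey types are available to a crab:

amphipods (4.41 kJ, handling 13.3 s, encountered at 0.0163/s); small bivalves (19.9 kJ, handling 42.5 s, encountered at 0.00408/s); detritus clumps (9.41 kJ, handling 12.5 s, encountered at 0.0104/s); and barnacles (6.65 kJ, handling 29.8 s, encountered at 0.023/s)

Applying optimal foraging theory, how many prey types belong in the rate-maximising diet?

Rank by E/h (kJ/s): detritus clumps 0.753, small bivalves 0.468, amphipods 0.332, barnacles 0.223. Include each in turn until the next type's E/h falls below the running intake rate.
Rate on top 1: 0.08661. small bivalves: 0.468 > 0.08661 → include.
Rate on top 2: 0.1374. amphipods: 0.332 > 0.1374 → include.
Rate on top 3: 0.1651. barnacles: 0.223 > 0.1651 → include.
Optimal diet: detritus clumps, small bivalves, amphipods, barnacles — 4 of 4 types.

4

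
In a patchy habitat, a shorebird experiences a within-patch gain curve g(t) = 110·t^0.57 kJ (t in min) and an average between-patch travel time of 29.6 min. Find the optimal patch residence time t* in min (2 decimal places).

Maximise g(t)/(T+t): set derivative to zero → g'(t)(T+t) = g(t).
g'(t) = 0.57·110·t^-0.43. Setting 0.57·110·t^-0.43 = 110·t^0.57/(29.6+t) gives 0.57(29.6+t) = t, so 0.43·t = 0.57×29.6.
t* = 0.57×29.6/0.43 = 39.24 min.

39.24 min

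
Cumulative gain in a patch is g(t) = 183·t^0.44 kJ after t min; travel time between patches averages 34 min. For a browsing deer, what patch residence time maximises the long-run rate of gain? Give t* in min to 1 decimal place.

Maximise g(t)/(T+t): set derivative to zero → g'(t)(T+t) = g(t).
g'(t) = 0.44·183·t^-0.56. Setting 0.44·183·t^-0.56 = 183·t^0.44/(34+t) gives 0.44(34+t) = t, so 0.56·t = 0.44×34.
t* = 0.44×34/0.56 = 26.71 min.

26.7 min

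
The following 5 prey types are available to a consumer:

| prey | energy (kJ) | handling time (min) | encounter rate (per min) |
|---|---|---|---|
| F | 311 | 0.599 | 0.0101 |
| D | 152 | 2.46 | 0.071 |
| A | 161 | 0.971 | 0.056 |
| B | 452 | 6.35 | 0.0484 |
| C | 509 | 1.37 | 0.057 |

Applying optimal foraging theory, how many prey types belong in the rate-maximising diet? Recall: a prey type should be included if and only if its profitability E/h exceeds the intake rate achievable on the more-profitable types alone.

5

E/h in descending order: F 519, C 372, A 166, B 71.2, D 61.8 kJ/min. The optimal diet is the largest prefix of this list for which every included type satisfies E_i/h_i > R on the types above it.
Rate on top 1: 3.122. C: 372 > 3.122 → include.
Rate on top 2: 29.66. A: 166 > 29.66 → include.
Rate on top 3: 36.16. B: 71.2 > 36.16 → include.
Rate on top 4: 43.61. D: 61.8 > 43.61 → include.
Optimal diet: F, C, A, B, D — 5 of 5 types.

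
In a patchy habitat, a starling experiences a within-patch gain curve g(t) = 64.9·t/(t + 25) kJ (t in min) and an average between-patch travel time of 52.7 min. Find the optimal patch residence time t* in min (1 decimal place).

Optimal t* satisfies g'(t*) = g(t*)/(T + t*).
g'(t) = 64.9·25/(t + 25)². Setting 64.9·25/(t+25)² = 64.9t/[(t+25)(52.7+t)] gives 25(52.7+t) = t(t+25), so t² = 25×52.7 = 1318.
t* = √1318 = 36.3 min.

36.3 min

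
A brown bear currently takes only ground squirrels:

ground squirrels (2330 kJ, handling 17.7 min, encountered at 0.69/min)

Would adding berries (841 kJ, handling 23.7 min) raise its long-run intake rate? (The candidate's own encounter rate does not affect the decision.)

No

Current rate: (0.69×2330)/(1 + 0.69×17.7) = 121.7 kJ/min.
berries: E/h = 841/23.7 = 35.49 kJ/min.
Since 35.49 < R, time spent handling berries is better spent searching.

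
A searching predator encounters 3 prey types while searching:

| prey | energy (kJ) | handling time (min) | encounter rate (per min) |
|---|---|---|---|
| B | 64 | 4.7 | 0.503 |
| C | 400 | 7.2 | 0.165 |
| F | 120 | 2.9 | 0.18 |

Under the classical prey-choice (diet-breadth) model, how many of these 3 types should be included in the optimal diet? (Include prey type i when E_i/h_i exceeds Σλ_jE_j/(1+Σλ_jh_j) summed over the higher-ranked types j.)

2

Profitabilities (E/h, kJ/min): C 55.6, F 41.4, B 13.6. Add prey in this order while the next type's profitability exceeds the intake rate on those already taken.
Rate on top 1: 30.16. F: 41.4 > 30.16 → include.
Rate on top 2: 32.32. B: 13.6 < 32.32 → exclude; stop.
Optimal diet: C, F — 2 of 3 types.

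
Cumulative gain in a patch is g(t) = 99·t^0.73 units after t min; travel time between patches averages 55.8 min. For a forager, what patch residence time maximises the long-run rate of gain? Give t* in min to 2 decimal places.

By the marginal value theorem, leave when the instantaneous gain rate g'(t) equals the habitat-wide average g(t)/(T + t).
g'(t) = 0.73·99·t^-0.27. Setting 0.73·99·t^-0.27 = 99·t^0.73/(55.8+t) gives 0.73(55.8+t) = t, so 0.27·t = 0.73×55.8.
t* = 0.73×55.8/0.27 = 150.9 min.

150.87 min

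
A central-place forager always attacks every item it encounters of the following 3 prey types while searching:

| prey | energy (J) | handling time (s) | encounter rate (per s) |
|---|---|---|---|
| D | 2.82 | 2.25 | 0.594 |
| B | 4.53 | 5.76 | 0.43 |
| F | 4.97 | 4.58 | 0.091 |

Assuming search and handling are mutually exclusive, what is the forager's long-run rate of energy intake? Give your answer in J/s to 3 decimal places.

Energy encountered per unit search time: 0.594×2.82 + 0.43×4.53 + 0.091×4.97 = 4.075 J/s.
Handling time per unit search time: 0.594×2.25 + 0.43×5.76 + 0.091×4.58 = 4.23.
Rate = 4.075/(1 + 4.23) = 0.7792 J/s.

0.779 J/s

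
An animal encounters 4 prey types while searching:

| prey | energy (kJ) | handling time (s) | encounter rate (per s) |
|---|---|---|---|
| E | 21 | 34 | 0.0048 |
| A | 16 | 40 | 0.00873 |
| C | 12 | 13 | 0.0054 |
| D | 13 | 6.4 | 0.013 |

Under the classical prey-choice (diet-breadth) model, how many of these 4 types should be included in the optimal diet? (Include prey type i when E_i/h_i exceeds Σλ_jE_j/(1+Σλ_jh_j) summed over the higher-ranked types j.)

Profitabilities (E/h, kJ/s): D 2.03, C 0.923, E 0.618, A 0.4. Add prey in this order while the next type's profitability exceeds the intake rate on those already taken.
Rate on top 1: 0.156. C: 0.923 > 0.156 → include.
Rate on top 2: 0.2027. E: 0.618 > 0.2027 → include.
Rate on top 3: 0.2541. A: 0.4 > 0.2541 → include.
Optimal diet: D, C, E, A — 4 of 4 types.

4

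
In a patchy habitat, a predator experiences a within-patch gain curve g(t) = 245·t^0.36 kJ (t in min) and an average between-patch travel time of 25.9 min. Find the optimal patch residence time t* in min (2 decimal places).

14.57 min

By the marginal value theorem, leave when the instantaneous gain rate g'(t) equals the habitat-wide average g(t)/(T + t).
g'(t) = 0.36·245·t^-0.64. Setting 0.36·245·t^-0.64 = 245·t^0.36/(25.9+t) gives 0.36(25.9+t) = t, so 0.64·t = 0.36×25.9.
t* = 0.36×25.9/0.64 = 14.57 min.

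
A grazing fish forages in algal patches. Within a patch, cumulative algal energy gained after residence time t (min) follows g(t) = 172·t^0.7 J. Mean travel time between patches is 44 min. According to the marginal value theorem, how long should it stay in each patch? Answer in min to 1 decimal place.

By the marginal value theorem, leave when the instantaneous gain rate g'(t) equals the habitat-wide average g(t)/(T + t).
g'(t) = 0.7·172·t^-0.3. Setting 0.7·172·t^-0.3 = 172·t^0.7/(44+t) gives 0.7(44+t) = t, so 0.30·t = 0.7×44.
t* = 0.7×44/0.30 = 102.7 min.

102.7 min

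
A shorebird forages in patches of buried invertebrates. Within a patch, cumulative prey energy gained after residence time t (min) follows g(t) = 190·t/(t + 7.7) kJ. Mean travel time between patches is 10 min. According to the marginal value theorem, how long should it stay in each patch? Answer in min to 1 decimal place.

8.8 min

By the marginal value theorem, leave when the instantaneous gain rate g'(t) equals the habitat-wide average g(t)/(T + t).
g'(t) = 190·7.7/(t + 7.7)². Setting 190·7.7/(t+7.7)² = 190t/[(t+7.7)(10+t)] gives 7.7(10+t) = t(t+7.7), so t² = 7.7×10 = 77.
t* = √77 = 8.775 min.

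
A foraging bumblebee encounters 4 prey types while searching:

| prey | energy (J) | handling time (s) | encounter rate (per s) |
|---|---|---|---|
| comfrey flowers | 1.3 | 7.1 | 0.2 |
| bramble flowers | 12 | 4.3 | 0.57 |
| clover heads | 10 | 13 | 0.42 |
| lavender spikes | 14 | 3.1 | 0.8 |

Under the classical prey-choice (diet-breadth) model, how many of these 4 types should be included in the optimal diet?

1

Profitabilities (E/h, J/s): lavender spikes 4.52, bramble flowers 2.79, clover heads 0.769, comfrey flowers 0.183. Add prey in this order while the next type's profitability exceeds the intake rate on those already taken.
Rate on top 1: 3.218. bramble flowers: 2.79 < 3.218 → exclude; stop.
Optimal diet: lavender spikes — 1 of 4 types.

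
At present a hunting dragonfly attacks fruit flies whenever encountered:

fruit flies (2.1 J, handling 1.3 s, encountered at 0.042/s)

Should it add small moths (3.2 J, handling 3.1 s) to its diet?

Yes

On fruit flies alone, R = ΣλE/(1+Σλh) = 0.0882/1.055 = 0.08363 J/s.
Profitability of small moths: 3.2/3.1 = 1.032 J/s.
1.032 > 0.08363, so adding small moths raises the average — include it.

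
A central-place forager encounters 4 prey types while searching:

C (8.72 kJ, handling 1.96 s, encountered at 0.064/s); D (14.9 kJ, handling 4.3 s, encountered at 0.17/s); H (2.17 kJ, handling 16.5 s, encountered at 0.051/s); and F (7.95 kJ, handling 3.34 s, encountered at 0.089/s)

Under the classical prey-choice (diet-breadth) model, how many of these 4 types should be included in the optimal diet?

3

Profitabilities (E/h, kJ/s): C 4.45, D 3.47, F 2.38, H 0.132. Add prey in this order while the next type's profitability exceeds the intake rate on those already taken.
Rate on top 1: 0.4959. D: 3.47 > 0.4959 → include.
Rate on top 2: 1.665. F: 2.38 > 1.665 → include.
Rate on top 3: 1.764. H: 0.132 < 1.764 → exclude; stop.
Optimal diet: C, D, F — 3 of 4 types.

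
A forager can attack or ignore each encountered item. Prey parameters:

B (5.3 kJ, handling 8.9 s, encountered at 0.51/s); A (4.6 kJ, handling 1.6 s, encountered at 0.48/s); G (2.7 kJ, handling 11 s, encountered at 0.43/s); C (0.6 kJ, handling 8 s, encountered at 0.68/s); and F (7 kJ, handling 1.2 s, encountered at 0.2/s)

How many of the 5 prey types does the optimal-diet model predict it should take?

Profitabilities (E/h, kJ/s): F 5.83, A 2.87, B 0.596, G 0.245, C 0.075. Add prey in this order while the next type's profitability exceeds the intake rate on those already taken.
Rate on top 1: 1.129. A: 2.87 > 1.129 → include.
Rate on top 2: 1.797. B: 0.596 < 1.797 → exclude; stop.
Optimal diet: F, A — 2 of 5 types.

2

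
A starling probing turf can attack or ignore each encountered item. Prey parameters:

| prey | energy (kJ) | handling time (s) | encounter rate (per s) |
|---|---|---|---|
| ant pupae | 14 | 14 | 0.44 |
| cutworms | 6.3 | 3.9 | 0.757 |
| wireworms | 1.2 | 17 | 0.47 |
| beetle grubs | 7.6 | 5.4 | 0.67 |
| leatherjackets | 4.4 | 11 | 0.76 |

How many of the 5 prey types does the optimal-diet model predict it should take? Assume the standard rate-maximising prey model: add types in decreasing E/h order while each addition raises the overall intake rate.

Profitabilities (E/h, kJ/s): cutworms 1.62, beetle grubs 1.41, ant pupae 1, leatherjackets 0.4, wireworms 0.0706. Add prey in this order while the next type's profitability exceeds the intake rate on those already taken.
Rate on top 1: 1.207. beetle grubs: 1.41 > 1.207 → include.
Rate on top 2: 1.303. ant pupae: 1 < 1.303 → exclude; stop.
Optimal diet: cutworms, beetle grubs — 2 of 5 types.

2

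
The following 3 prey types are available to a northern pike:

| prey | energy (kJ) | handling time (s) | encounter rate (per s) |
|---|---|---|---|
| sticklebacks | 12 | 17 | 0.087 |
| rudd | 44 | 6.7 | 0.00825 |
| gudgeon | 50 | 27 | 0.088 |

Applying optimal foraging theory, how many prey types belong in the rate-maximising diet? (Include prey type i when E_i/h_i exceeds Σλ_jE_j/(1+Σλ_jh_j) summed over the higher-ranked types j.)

2

E/h in descending order: rudd 6.57, gudgeon 1.85, sticklebacks 0.706 kJ/s. The optimal diet is the largest prefix of this list for which every included type satisfies E_i/h_i > R on the types above it.
Rate on top 1: 0.344. gudgeon: 1.85 > 0.344 → include.
Rate on top 2: 1.388. sticklebacks: 0.706 < 1.388 → exclude; stop.
Optimal diet: rudd, gudgeon — 2 of 3 types.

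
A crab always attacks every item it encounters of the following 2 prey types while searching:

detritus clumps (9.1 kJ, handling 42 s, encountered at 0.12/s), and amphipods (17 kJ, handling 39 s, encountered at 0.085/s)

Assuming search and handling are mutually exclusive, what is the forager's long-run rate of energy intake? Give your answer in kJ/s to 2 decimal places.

Energy encountered per unit search time: 0.12×9.1 + 0.085×17 = 2.537 kJ/s.
Handling time per unit search time: 0.12×42 + 0.085×39 = 8.355.
Rate = 2.537/(1 + 8.355) = 0.2712 kJ/s.

0.27 kJ/s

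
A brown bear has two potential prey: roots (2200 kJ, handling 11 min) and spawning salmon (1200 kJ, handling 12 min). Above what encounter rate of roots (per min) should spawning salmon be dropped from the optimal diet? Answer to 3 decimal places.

The zero-one rule: include spawning salmon iff E₂/h₂ > λE₁/(1+λh₁). Equality gives the switch point.
λE₁h₂ = E₂ + λE₂h₁ ⇒ λ = E₂/(E₁h₂ − E₂h₁) = 1200/(2.64e+04 − 1.32e+04) = 0.09091 per min.

0.091 per min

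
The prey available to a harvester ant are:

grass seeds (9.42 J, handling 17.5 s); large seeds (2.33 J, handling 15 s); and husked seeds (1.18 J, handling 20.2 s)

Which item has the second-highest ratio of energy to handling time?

large seeds

Profitability E/h (J/s): grass seeds = 9.42/17.5 = 0.538, large seeds = 2.33/15 = 0.155, husked seeds = 1.18/20.2 = 0.0584.
Ranked: grass seeds > large seeds > husked seeds.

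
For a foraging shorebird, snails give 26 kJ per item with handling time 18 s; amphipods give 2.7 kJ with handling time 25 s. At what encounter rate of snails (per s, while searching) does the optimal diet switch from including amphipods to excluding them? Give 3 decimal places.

At the threshold, the rate on snails alone equals the profitability of amphipods: λ·26/(1 + λ·18) = 2.7/25 = 0.108.
Rearranging, λ(26 − 0.108×18) = 0.108, so λ = 0.108/24.06 = 0.00449 per s.

0.004 per s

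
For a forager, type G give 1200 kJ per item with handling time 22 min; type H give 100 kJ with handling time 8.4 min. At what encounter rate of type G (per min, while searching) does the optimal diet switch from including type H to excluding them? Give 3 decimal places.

The zero-one rule: include type H iff E₂/h₂ > λE₁/(1+λh₁). Equality gives the switch point.
λE₁h₂ = E₂ + λE₂h₁ ⇒ λ = E₂/(E₁h₂ − E₂h₁) = 100/(1.008e+04 − 2200) = 0.01269 per min.

0.013 per min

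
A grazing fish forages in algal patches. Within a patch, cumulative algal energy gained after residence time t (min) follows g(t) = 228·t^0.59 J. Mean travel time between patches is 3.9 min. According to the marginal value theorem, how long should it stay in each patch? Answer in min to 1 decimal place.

By the marginal value theorem, leave when the instantaneous gain rate g'(t) equals the habitat-wide average g(t)/(T + t).
g'(t) = 0.59·228·t^-0.41. Setting 0.59·228·t^-0.41 = 228·t^0.59/(3.9+t) gives 0.59(3.9+t) = t, so 0.41·t = 0.59×3.9.
t* = 0.59×3.9/0.41 = 5.612 min.

5.6 min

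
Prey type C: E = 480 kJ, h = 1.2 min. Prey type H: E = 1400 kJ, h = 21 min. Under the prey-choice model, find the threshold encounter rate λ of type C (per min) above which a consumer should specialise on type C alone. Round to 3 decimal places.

Drop type H once their profitability E₂/h₂ falls below the rate achievable on type C alone: E₂/h₂ = λE₁/(1 + λh₁).
Solve for λ: λE₁h₂ = E₂(1 + λh₁) → λ(E₁h₂ − E₂h₁) = E₂ → λ = E₂/(E₁h₂ − E₂h₁).
λ = 1400/(480×21 − 1400×1.2) = 1400/8400 = 0.1667 per min.

0.167 per min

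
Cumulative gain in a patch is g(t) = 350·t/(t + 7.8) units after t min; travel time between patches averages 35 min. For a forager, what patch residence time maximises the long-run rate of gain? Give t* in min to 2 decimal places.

Maximise g(t)/(T+t): set derivative to zero → g'(t)(T+t) = g(t).
g'(t) = 350·7.8/(t + 7.8)². Setting 350·7.8/(t+7.8)² = 350t/[(t+7.8)(35+t)] gives 7.8(35+t) = t(t+7.8), so t² = 7.8×35 = 273.
t* = √273 = 16.52 min.

16.52 min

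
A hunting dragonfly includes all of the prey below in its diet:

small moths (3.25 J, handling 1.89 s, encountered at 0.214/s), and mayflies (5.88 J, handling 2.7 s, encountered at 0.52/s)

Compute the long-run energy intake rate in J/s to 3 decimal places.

1.336 J/s

R = Σλ_iE_i / (1 + Σλ_ih_i)
Numerator: 0.214×3.25 + 0.52×5.88 = 3.753
Denominator: 1 + 0.214×1.89 + 0.52×2.7 = 2.808
R = 3.753/2.808 = 1.336 J/s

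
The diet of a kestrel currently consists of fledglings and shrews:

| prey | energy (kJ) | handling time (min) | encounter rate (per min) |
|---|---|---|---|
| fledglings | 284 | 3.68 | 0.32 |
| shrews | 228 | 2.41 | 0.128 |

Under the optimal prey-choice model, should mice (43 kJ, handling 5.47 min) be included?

No

Current rate: (0.32×284 + 0.128×228)/(1 + 0.32×3.68 + 0.128×2.41) = 48.29 kJ/min.
mice: E/h = 43/5.47 = 7.861 kJ/min.
Since 7.861 < R, time spent handling mice is better spent searching.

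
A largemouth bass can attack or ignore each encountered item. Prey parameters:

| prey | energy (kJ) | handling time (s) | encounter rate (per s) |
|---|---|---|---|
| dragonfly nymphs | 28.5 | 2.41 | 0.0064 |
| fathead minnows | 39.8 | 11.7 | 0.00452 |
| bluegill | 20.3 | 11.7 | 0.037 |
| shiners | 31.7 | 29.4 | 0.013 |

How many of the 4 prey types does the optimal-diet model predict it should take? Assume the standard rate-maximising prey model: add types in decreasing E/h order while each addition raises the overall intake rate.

4

Profitabilities (E/h, kJ/s): dragonfly nymphs 11.8, fathead minnows 3.4, bluegill 1.74, shiners 1.08. Add prey in this order while the next type's profitability exceeds the intake rate on those already taken.
Rate on top 1: 0.1796. fathead minnows: 3.4 > 0.1796 → include.
Rate on top 2: 0.3391. bluegill: 1.74 > 0.3391 → include.
Rate on top 3: 0.7417. shiners: 1.08 > 0.7417 → include.
Optimal diet: dragonfly nymphs, fathead minnows, bluegill, shiners — 4 of 4 types.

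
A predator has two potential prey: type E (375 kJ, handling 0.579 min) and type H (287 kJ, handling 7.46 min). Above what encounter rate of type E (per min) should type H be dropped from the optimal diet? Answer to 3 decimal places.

0.109 per min

The zero-one rule: include type H iff E₂/h₂ > λE₁/(1+λh₁). Equality gives the switch point.
λE₁h₂ = E₂ + λE₂h₁ ⇒ λ = E₂/(E₁h₂ − E₂h₁) = 287/(2798 − 166.2) = 0.1091 per min.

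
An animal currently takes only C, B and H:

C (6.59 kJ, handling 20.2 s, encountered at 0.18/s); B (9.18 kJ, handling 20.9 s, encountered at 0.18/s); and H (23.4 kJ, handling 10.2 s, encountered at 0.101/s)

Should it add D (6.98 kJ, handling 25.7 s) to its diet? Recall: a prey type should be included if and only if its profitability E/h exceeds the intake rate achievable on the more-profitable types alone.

On C, B and H alone, R = ΣλE/(1+Σλh) = 5.202/9.428 = 0.5517 kJ/s.
Profitability of D: 6.98/25.7 = 0.2716 kJ/s.
0.2716 < 0.5517, so adding D would lower the average — exclude it.

No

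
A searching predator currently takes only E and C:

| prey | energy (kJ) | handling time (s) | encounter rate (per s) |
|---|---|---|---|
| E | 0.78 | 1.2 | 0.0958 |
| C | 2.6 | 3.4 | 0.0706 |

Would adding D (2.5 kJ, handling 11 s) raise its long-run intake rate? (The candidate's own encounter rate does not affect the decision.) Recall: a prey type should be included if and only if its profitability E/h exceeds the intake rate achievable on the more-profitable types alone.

Current rate: (0.0958×0.78 + 0.0706×2.6)/(1 + 0.0958×1.2 + 0.0706×3.4) = 0.1906 kJ/s.
Profitability of D: 2.5/11 = 0.2273 kJ/s.
Since 0.2273 > R, including D increases the long-run rate.

Yes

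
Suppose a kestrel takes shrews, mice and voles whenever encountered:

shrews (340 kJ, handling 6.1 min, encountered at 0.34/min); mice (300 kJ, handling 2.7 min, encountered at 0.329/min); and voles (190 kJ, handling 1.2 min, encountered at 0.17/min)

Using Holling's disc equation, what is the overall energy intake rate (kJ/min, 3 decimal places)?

59.189 kJ/min

R = Σλ_iE_i / (1 + Σλ_ih_i)
Numerator: 0.34×340 + 0.329×300 + 0.17×190 = 246.6
Denominator: 1 + 0.34×6.1 + 0.329×2.7 + 0.17×1.2 = 4.166
R = 246.6/4.166 = 59.19 kJ/min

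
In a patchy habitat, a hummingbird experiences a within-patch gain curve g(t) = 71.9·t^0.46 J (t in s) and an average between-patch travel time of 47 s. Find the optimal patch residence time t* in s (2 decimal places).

By the marginal value theorem, leave when the instantaneous gain rate g'(t) equals the habitat-wide average g(t)/(T + t).
g'(t) = 0.46·71.9·t^-0.54. Setting 0.46·71.9·t^-0.54 = 71.9·t^0.46/(47+t) gives 0.46(47+t) = t, so 0.54·t = 0.46×47.
t* = 0.46×47/0.54 = 40.04 s.

40.04 s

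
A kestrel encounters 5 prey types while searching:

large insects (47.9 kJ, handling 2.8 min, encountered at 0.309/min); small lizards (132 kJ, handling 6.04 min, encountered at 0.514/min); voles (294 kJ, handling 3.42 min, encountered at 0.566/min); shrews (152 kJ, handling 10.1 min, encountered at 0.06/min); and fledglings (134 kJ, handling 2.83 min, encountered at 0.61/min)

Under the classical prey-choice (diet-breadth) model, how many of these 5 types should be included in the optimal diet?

E/h in descending order: voles 86, fledglings 47.3, small lizards 21.9, large insects 17.1, shrews 15 kJ/min. The optimal diet is the largest prefix of this list for which every included type satisfies E_i/h_i > R on the types above it.
Rate on top 1: 56.68. fledglings: 47.3 < 56.68 → exclude; stop.
Optimal diet: voles — 1 of 5 types.

1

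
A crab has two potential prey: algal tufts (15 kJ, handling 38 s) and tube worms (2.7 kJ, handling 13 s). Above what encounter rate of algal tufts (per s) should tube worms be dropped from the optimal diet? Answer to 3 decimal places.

At the threshold, the rate on algal tufts alone equals the profitability of tube worms: λ·15/(1 + λ·38) = 2.7/13 = 0.2077.
Rearranging, λ(15 − 0.2077×38) = 0.2077, so λ = 0.2077/7.108 = 0.02922 per s.

0.029 per s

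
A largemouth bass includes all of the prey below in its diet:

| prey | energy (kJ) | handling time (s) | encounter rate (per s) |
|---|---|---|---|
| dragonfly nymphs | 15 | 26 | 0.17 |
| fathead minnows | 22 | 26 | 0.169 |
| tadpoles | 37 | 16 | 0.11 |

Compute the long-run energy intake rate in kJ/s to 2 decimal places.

Energy encountered per unit search time: 0.17×15 + 0.169×22 + 0.11×37 = 10.34 kJ/s.
Handling time per unit search time: 0.17×26 + 0.169×26 + 0.11×16 = 10.57.
Rate = 10.34/(1 + 10.57) = 0.8932 kJ/s.

0.89 kJ/s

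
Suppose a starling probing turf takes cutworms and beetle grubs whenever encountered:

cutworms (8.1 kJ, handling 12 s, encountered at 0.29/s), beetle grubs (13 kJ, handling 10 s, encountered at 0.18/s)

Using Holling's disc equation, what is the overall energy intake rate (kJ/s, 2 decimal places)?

0.75 kJ/s

R = Σλ_iE_i / (1 + Σλ_ih_i)
Numerator: 0.29×8.1 + 0.18×13 = 4.689
Denominator: 1 + 0.29×12 + 0.18×10 = 6.28
R = 4.689/6.28 = 0.7467 kJ/s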